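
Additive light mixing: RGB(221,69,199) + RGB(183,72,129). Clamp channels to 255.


Additive: each channel = min(255, C₁+C₂)
R: 221+183 = 404 → 255
G: 69+72 = 141 → 141
B: 199+129 = 328 → 255
= RGB(255, 141, 255)


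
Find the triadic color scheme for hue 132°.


Triadic: equally spaced at 120° intervals
H1 = 132°
H2 = (132 + 120) mod 360 = 252°
H3 = (132 + 240) mod 360 = 12°
Triadic = 132°, 252°, 12°


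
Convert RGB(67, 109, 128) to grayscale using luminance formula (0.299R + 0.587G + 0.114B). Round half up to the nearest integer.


Gray = 0.299×R + 0.587×G + 0.114×B
Gray = 0.299×67 + 0.587×109 + 0.114×128
Gray = 20.033 + 63.983 + 14.592
Gray = 98.608 → round half up → 99
Gray = 99


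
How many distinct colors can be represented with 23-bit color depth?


Colors = 2^bits = 2^23
= 8,388,608 colors


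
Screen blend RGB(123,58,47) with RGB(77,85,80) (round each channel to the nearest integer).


Screen: C = 255 - (255-A)×(255-B)/255, rounded to nearest integer
R: 255 - (255-123)×(255-77)/255 = 255 - 23496/255 ≈ 255 - 92.141 = 162.859 → 163
G: 255 - (255-58)×(255-85)/255 = 255 - 33490/255 ≈ 255 - 131.333 = 123.667 → 124
B: 255 - (255-47)×(255-80)/255 = 255 - 36400/255 ≈ 255 - 142.745 = 112.255 → 112
= RGB(163, 124, 112)


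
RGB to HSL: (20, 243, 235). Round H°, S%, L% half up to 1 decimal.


Normalize: R'=20/255≈0.0784, G'=243/255≈0.9529, B'=235/255≈0.9216
Max=243/255, Min=20/255, Δ=Max-Min=223/255
L = (Max+Min)/2 = (243+20)/510 = 263/510 = 0.51568… → L = 51.6%
L > 0.5 → S = Δ/(2-Max-Min) = 223/(510-243-20) = 223/247 = 0.90283… → S = 90.3%
(the 1/255 factors cancel in S and H, so raw channel differences can be used)
Max is G' → H = 60 × ((B-R)/Δ + 2) = 60 × ((235-20)/223 + 2)
  215/223 + 2 = 0.9641… + 2 = 2.9641…
  H = 60 × 2.9641… = 177.847…° → H = 177.8°
= HSL(177.8°, 90.3%, 51.6%)


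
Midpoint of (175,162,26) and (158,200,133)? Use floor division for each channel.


Midpoint: each channel = ⌊(C₁+C₂)/2⌋
R: ⌊(175+158)/2⌋ = 166
G: ⌊(162+200)/2⌋ = 181
B: ⌊(26+133)/2⌋ = 79
= RGB(166, 181, 79)


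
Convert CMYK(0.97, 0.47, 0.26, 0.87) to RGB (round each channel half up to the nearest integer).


R = 255 × (1-C) × (1-K) = 255 × 0.03 × 0.13 = 0.9945 → 1
G = 255 × (1-M) × (1-K) = 255 × 0.53 × 0.13 = 17.5695 → 18
B = 255 × (1-Y) × (1-K) = 255 × 0.74 × 0.13 = 24.531 → 25
= RGB(1, 18, 25)


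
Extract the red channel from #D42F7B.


Color: #D42F7B
R = D4 = 212
G = 2F = 47
B = 7B = 123
Red = 212


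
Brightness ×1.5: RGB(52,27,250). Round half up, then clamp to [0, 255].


Multiply each channel by 1.5, round half up, clamp to [0, 255]
R: 52×1.5 = 78
G: 27×1.5 = 40.5 → round → 41
B: 250×1.5 = 375 → clamp → 255
= RGB(78, 41, 255)


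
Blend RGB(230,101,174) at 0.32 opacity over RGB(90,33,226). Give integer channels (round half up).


C = α×F + (1-α)×B, with 1-α = 0.68
R: 0.32×230 + 0.68×90 = 73.60 + 61.20 = 134.80 → 135
G: 0.32×101 + 0.68×33 = 32.32 + 22.44 = 54.76 → 55
B: 0.32×174 + 0.68×226 = 55.68 + 153.68 = 209.36 → 209
= RGB(135, 55, 209)


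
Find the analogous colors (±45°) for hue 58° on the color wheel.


Base hue: 58°
Left analog: (58 - 45) mod 360 = 13°
Right analog: (58 + 45) mod 360 = 103°
Analogous hues = 13° and 103°


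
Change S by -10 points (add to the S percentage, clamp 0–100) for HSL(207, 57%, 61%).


Original S = 57%
Adjustment = -10 percentage points
New S = 57 + (-10) = 47
Clamp to [0, 100] → 47
= HSL(207°, 47%, 61%)


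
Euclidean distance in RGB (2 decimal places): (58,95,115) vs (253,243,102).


d = √[(R₁-R₂)² + (G₁-G₂)² + (B₁-B₂)²]
d = √[(58-253)² + (95-243)² + (115-102)²]
d = √[38025 + 21904 + 169]
d = √60098
d ≈ 245.15


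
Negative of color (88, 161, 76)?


Invert: (255-R, 255-G, 255-B)
R: 255-88 = 167
G: 255-161 = 94
B: 255-76 = 179
= RGB(167, 94, 179)


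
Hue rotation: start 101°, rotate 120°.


New hue = (H + rotation) mod 360
New hue = (101 + 120) mod 360
= 221 mod 360
= 221°


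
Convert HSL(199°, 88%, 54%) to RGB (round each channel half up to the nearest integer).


H=199°, S=0.88, L=0.54
C = (1-|2L-1|)×S = (1-|0.08|)×0.88 = 0.8096
H' = H/60 = 199/60 ≈ 3.3167; X = C×(1-|H' mod 2 - 1|) ≈ 0.5532
m = L - C/2 = 0.54 - 0.4048 = 0.1352
Sector ⌊H'⌋ = 3 → (R',G',B') = (0.0, ≈0.5532, 0.8096)
RGB = ((R'+m)×255, (G'+m)×255, (B'+m)×255) = (34.476, 175.5488, 240.924)
Round half up → RGB(34, 176, 241)


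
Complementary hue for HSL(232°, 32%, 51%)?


Complement = opposite side of color wheel = hue + 180°
H' = (232 + 180) mod 360 = 52°
S and L unchanged.
= HSL(52°, 32%, 51%)


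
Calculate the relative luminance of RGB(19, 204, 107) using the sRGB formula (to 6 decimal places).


Linearize each channel (sRGB transfer function): c = v/255; c_lin = c/12.92 if c ≤ 0.04045, else ((c+0.055)/1.055)^2.4
  R: 19/255 ≈ 0.074510 > 0.04045 → ((0.074510+0.055)/1.055)^2.4 ≈ 0.006512
  G: 204/255 ≈ 0.800000 > 0.04045 → ((0.800000+0.055)/1.055)^2.4 ≈ 0.603827
  B: 107/255 ≈ 0.419608 > 0.04045 → ((0.419608+0.055)/1.055)^2.4 ≈ 0.147027
R_lin = 0.006512, G_lin = 0.603827, B_lin = 0.147027
L = 0.2126×R + 0.7152×G + 0.0722×B
L = 0.2126×0.006512 + 0.7152×0.603827 + 0.0722×0.147027
L ≈ 0.443857


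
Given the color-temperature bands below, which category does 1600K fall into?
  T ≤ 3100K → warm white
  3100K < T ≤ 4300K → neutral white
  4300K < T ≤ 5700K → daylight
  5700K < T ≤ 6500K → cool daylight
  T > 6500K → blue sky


Temperature: 1600K
1600K ≤ 3100K → warm white
Classification: warm white


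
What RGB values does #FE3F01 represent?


FE → 254 (R)
3F → 63 (G)
01 → 1 (B)
= RGB(254, 63, 1)


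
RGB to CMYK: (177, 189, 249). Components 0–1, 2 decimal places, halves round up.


R'=177/255≈0.6941, G'=189/255≈0.7412, B'=249/255≈0.9765
K = 1 - max(R',G',B') = 1 - 249/255 = 6/255 = 0.02352… → 0.02
(1-R'-K)/(1-K) simplifies to (max-R)/max with max = 249:
C = (249-177)/249 = 72/249 = 0.28915… → 0.29
M = (249-189)/249 = 60/249 = 0.24096… → 0.24
Y = (249-249)/249 = 0/249 = 0 → 0.00
= CMYK(0.29, 0.24, 0.00, 0.02)


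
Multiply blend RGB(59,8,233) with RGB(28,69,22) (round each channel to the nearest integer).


Multiply: C = A×B/255, rounded to nearest integer
R: 59×28/255 = 1652/255 ≈ 6.478 → 6
G: 8×69/255 = 552/255 ≈ 2.165 → 2
B: 233×22/255 = 5126/255 ≈ 20.102 → 20
= RGB(6, 2, 20)


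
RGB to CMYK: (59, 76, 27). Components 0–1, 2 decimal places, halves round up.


R'=59/255≈0.2314, G'=76/255≈0.2980, B'=27/255≈0.1059
K = 1 - max(R',G',B') = 1 - 76/255 = 179/255 = 0.70196… → 0.70
(1-R'-K)/(1-K) simplifies to (max-R)/max with max = 76:
C = (76-59)/76 = 17/76 = 0.22368… → 0.22
M = (76-76)/76 = 0/76 = 0 → 0.00
Y = (76-27)/76 = 49/76 = 0.64473… → 0.64
= CMYK(0.22, 0.00, 0.64, 0.70)


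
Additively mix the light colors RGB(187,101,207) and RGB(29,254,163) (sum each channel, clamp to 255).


Additive: each channel = min(255, C₁+C₂)
R: 187+29 = 216 → 216
G: 101+254 = 355 → 255
B: 207+163 = 370 → 255
= RGB(216, 255, 255)


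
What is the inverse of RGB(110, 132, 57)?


Invert: (255-R, 255-G, 255-B)
R: 255-110 = 145
G: 255-132 = 123
B: 255-57 = 198
= RGB(145, 123, 198)


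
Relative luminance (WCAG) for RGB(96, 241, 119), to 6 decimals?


Linearize each channel (sRGB transfer function): c = v/255; c_lin = c/12.92 if c ≤ 0.04045, else ((c+0.055)/1.055)^2.4
  R: 96/255 ≈ 0.376471 > 0.04045 → ((0.376471+0.055)/1.055)^2.4 ≈ 0.116971
  G: 241/255 ≈ 0.945098 > 0.04045 → ((0.945098+0.055)/1.055)^2.4 ≈ 0.879622
  B: 119/255 ≈ 0.466667 > 0.04045 → ((0.466667+0.055)/1.055)^2.4 ≈ 0.184475
R_lin = 0.116971, G_lin = 0.879622, B_lin = 0.184475
L = 0.2126×R + 0.7152×G + 0.0722×B
L = 0.2126×0.116971 + 0.7152×0.879622 + 0.0722×0.184475
L ≈ 0.667293


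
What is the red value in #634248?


Color: #634248
R = 63 = 99
G = 42 = 66
B = 48 = 72
Red = 99


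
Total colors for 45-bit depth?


Colors = 2^bits = 2^45
= 35,184,372,088,832 colors


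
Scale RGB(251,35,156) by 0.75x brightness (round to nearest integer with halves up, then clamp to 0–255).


Multiply each channel by 0.75, round half up, clamp to [0, 255]
R: 251×0.75 = 188.25 → round → 188
G: 35×0.75 = 26.25 → round → 26
B: 156×0.75 = 117
= RGB(188, 26, 117)


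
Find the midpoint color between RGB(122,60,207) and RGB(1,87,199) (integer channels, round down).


Midpoint: each channel = ⌊(C₁+C₂)/2⌋
R: ⌊(122+1)/2⌋ = 61
G: ⌊(60+87)/2⌋ = 73
B: ⌊(207+199)/2⌋ = 203
= RGB(61, 73, 203)


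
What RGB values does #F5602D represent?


F5 → 245 (R)
60 → 96 (G)
2D → 45 (B)
= RGB(245, 96, 45)


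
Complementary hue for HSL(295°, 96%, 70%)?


Complement = opposite side of color wheel = hue + 180°
H' = (295 + 180) mod 360 = 115°
S and L unchanged.
= HSL(115°, 96%, 70%)


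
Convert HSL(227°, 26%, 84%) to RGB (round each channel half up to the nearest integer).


H=227°, S=0.26, L=0.84
C = (1-|2L-1|)×S = (1-|0.68|)×0.26 = 0.0832
H' = H/60 = 227/60 ≈ 3.7833; X = C×(1-|H' mod 2 - 1|) ≈ 0.0180
m = L - C/2 = 0.84 - 0.0416 = 0.7984
Sector ⌊H'⌋ = 3 → (R',G',B') = (0.0, ≈0.0180, 0.0832)
RGB = ((R'+m)×255, (G'+m)×255, (B'+m)×255) = (203.592, 208.1888, 224.808)
Round half up → RGB(204, 208, 225)


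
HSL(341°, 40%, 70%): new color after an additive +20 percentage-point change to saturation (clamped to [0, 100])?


Original S = 40%
Adjustment = +20 percentage points
New S = 40 + (20) = 60
Clamp to [0, 100] → 60
= HSL(341°, 60%, 70%)


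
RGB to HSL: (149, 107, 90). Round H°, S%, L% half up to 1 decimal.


Normalize: R'=149/255≈0.5843, G'=107/255≈0.4196, B'=90/255≈0.3529
Max=149/255, Min=90/255, Δ=Max-Min=59/255
L = (Max+Min)/2 = (149+90)/510 = 239/510 = 0.46862… → L = 46.9%
L ≤ 0.5 → S = Δ/(Max+Min) = 59/(149+90) = 59/239 = 0.24686… → S = 24.7%
(the 1/255 factors cancel in S and H, so raw channel differences can be used)
Max is R' → H = 60 × (((G-B)/Δ) mod 6) = 60 × (((107-90)/59) mod 6)
  17/59 = 0.2881…
  H = 60 × 0.2881… = 17.288…° → H = 17.3°
= HSL(17.3°, 24.7%, 46.9%)


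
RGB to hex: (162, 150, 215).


R = 162 → A2 (hex)
G = 150 → 96 (hex)
B = 215 → D7 (hex)
Hex = #A296D7


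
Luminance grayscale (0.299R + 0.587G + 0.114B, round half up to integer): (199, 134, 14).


Gray = 0.299×R + 0.587×G + 0.114×B
Gray = 0.299×199 + 0.587×134 + 0.114×14
Gray = 59.501 + 78.658 + 1.596
Gray = 139.755 → round half up → 140
Gray = 140


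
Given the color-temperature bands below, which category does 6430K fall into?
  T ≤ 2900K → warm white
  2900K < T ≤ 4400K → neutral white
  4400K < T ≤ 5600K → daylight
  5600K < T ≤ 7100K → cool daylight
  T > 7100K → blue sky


Temperature: 6430K
5600K < 6430K ≤ 7100K → cool daylight
Classification: cool daylight


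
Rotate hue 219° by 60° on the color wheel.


New hue = (H + rotation) mod 360
New hue = (219 + 60) mod 360
= 279 mod 360
= 279°


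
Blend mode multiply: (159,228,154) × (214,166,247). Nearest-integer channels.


Multiply: C = A×B/255, rounded to nearest integer
R: 159×214/255 = 34026/255 ≈ 133.435 → 133
G: 228×166/255 = 37848/255 ≈ 148.424 → 148
B: 154×247/255 = 38038/255 ≈ 149.169 → 149
= RGB(133, 148, 149)


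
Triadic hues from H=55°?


Triadic: equally spaced at 120° intervals
H1 = 55°
H2 = (55 + 120) mod 360 = 175°
H3 = (55 + 240) mod 360 = 295°
Triadic = 55°, 175°, 295°


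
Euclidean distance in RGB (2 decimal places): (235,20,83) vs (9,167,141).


d = √[(R₁-R₂)² + (G₁-G₂)² + (B₁-B₂)²]
d = √[(235-9)² + (20-167)² + (83-141)²]
d = √[51076 + 21609 + 3364]
d = √76049
d ≈ 275.77


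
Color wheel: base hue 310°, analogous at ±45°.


Base hue: 310°
Left analog: (310 - 45) mod 360 = 265°
Right analog: (310 + 45) mod 360 = 355°
Analogous hues = 265° and 355°


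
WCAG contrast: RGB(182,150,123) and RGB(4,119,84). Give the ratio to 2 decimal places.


Linearize each sRGB channel c=v/255: c/12.92 if c ≤ 0.04045 else ((c+0.055)/1.055)^2.4
L = 0.2126×R_lin + 0.7152×G_lin + 0.0722×B_lin
Color 1 (182,150,123):
  R=182: 182/255≈0.7137 > 0.04045 → ((0.7137+0.055)/1.055)^2.4 ≈ 0.46778
  G=150: 150/255≈0.5882 > 0.04045 → ((0.5882+0.055)/1.055)^2.4 ≈ 0.30499
  B=123: 123/255≈0.4824 > 0.04045 → ((0.4824+0.055)/1.055)^2.4 ≈ 0.19807
  L1 = 0.2126×0.46778 + 0.7152×0.30499 + 0.0722×0.19807 ≈ 0.33188
Color 2 (4,119,84):
  R=4: 4/255≈0.0157 ≤ 0.04045 → 0.0157/12.92 ≈ 0.00121
  G=119: 119/255≈0.4667 > 0.04045 → ((0.4667+0.055)/1.055)^2.4 ≈ 0.18447
  B=84: 84/255≈0.3294 > 0.04045 → ((0.3294+0.055)/1.055)^2.4 ≈ 0.08866
  L2 = 0.2126×0.00121 + 0.7152×0.18447 + 0.0722×0.08866 ≈ 0.13860
Lighter = 0.33188, Darker = 0.13860
Ratio = (L_lighter + 0.05) / (L_darker + 0.05)
Ratio = (0.33188 + 0.05) / (0.13860 + 0.05) = 0.38188 / 0.18860 ≈ 2.0249
Ratio ≈ 2.02:1


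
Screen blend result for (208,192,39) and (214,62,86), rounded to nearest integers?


Screen: C = 255 - (255-A)×(255-B)/255, rounded to nearest integer
R: 255 - (255-208)×(255-214)/255 = 255 - 1927/255 ≈ 255 - 7.557 = 247.443 → 247
G: 255 - (255-192)×(255-62)/255 = 255 - 12159/255 ≈ 255 - 47.682 = 207.318 → 207
B: 255 - (255-39)×(255-86)/255 = 255 - 36504/255 ≈ 255 - 143.153 = 111.847 → 112
= RGB(247, 207, 112)


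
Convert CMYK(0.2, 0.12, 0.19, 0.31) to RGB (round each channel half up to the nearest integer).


R = 255 × (1-C) × (1-K) = 255 × 0.80 × 0.69 = 140.76 → 141
G = 255 × (1-M) × (1-K) = 255 × 0.88 × 0.69 = 154.836 → 155
B = 255 × (1-Y) × (1-K) = 255 × 0.81 × 0.69 = 142.5195 → 143
= RGB(141, 155, 143)


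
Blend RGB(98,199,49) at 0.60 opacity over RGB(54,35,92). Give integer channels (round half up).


C = α×F + (1-α)×B, with 1-α = 0.40
R: 0.60×98 + 0.40×54 = 58.80 + 21.60 = 80.40 → 80
G: 0.60×199 + 0.40×35 = 119.40 + 14.00 = 133.40 → 133
B: 0.60×49 + 0.40×92 = 29.40 + 36.80 = 66.20 → 66
= RGB(80, 133, 66)


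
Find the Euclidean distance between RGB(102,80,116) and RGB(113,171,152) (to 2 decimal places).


d = √[(R₁-R₂)² + (G₁-G₂)² + (B₁-B₂)²]
d = √[(102-113)² + (80-171)² + (116-152)²]
d = √[121 + 8281 + 1296]
d = √9698
d ≈ 98.48


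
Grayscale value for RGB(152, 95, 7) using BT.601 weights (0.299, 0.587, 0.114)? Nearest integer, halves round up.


Gray = 0.299×R + 0.587×G + 0.114×B
Gray = 0.299×152 + 0.587×95 + 0.114×7
Gray = 45.448 + 55.765 + 0.798
Gray = 102.011 → round half up → 102
Gray = 102


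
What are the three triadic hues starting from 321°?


Triadic: equally spaced at 120° intervals
H1 = 321°
H2 = (321 + 120) mod 360 = 81°
H3 = (321 + 240) mod 360 = 201°
Triadic = 321°, 81°, 201°


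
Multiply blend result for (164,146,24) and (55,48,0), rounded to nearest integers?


Multiply: C = A×B/255, rounded to nearest integer
R: 164×55/255 = 9020/255 ≈ 35.373 → 35
G: 146×48/255 = 7008/255 ≈ 27.482 → 27
B: 24×0/255 = 0/255 ≈ 0.000 → 0
= RGB(35, 27, 0)


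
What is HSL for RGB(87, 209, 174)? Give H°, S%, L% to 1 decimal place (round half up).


Normalize: R'=87/255≈0.3412, G'=209/255≈0.8196, B'=174/255≈0.6824
Max=209/255, Min=87/255, Δ=Max-Min=122/255
L = (Max+Min)/2 = (209+87)/510 = 296/510 = 0.58039… → L = 58.0%
L > 0.5 → S = Δ/(2-Max-Min) = 122/(510-209-87) = 122/214 = 0.57009… → S = 57.0%
(the 1/255 factors cancel in S and H, so raw channel differences can be used)
Max is G' → H = 60 × ((B-R)/Δ + 2) = 60 × ((174-87)/122 + 2)
  87/122 + 2 = 0.7131… + 2 = 2.7131…
  H = 60 × 2.7131… = 162.786…° → H = 162.8°
= HSL(162.8°, 57.0%, 58.0%)


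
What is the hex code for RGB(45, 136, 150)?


R = 45 → 2D (hex)
G = 136 → 88 (hex)
B = 150 → 96 (hex)
Hex = #2D8896


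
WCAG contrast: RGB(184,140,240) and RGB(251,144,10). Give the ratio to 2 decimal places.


Linearize each sRGB channel c=v/255: c/12.92 if c ≤ 0.04045 else ((c+0.055)/1.055)^2.4
L = 0.2126×R_lin + 0.7152×G_lin + 0.0722×B_lin
Color 1 (184,140,240):
  R=184: 184/255≈0.7216 > 0.04045 → ((0.7216+0.055)/1.055)^2.4 ≈ 0.47932
  G=140: 140/255≈0.5490 > 0.04045 → ((0.5490+0.055)/1.055)^2.4 ≈ 0.26225
  B=240: 240/255≈0.9412 > 0.04045 → ((0.9412+0.055)/1.055)^2.4 ≈ 0.87137
  L1 = 0.2126×0.47932 + 0.7152×0.26225 + 0.0722×0.87137 ≈ 0.35238
Color 2 (251,144,10):
  R=251: 251/255≈0.9843 > 0.04045 → ((0.9843+0.055)/1.055)^2.4 ≈ 0.96469
  G=144: 144/255≈0.5647 > 0.04045 → ((0.5647+0.055)/1.055)^2.4 ≈ 0.27889
  B=10: 10/255≈0.0392 ≤ 0.04045 → 0.0392/12.92 ≈ 0.00304
  L2 = 0.2126×0.96469 + 0.7152×0.27889 + 0.0722×0.00304 ≈ 0.40478
Lighter = 0.40478, Darker = 0.35238
Ratio = (L_lighter + 0.05) / (L_darker + 0.05)
Ratio = (0.40478 + 0.05) / (0.35238 + 0.05) = 0.45478 / 0.40238 ≈ 1.1302
Ratio ≈ 1.13:1


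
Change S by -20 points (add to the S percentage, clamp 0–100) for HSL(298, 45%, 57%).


Original S = 45%
Adjustment = -20 percentage points
New S = 45 + (-20) = 25
Clamp to [0, 100] → 25
= HSL(298°, 25%, 57%)


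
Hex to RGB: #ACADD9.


AC → 172 (R)
AD → 173 (G)
D9 → 217 (B)
= RGB(172, 173, 217)


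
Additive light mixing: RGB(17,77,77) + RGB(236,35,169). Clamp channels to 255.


Additive: each channel = min(255, C₁+C₂)
R: 17+236 = 253 → 253
G: 77+35 = 112 → 112
B: 77+169 = 246 → 246
= RGB(253, 112, 246)


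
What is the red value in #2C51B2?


Color: #2C51B2
R = 2C = 44
G = 51 = 81
B = B2 = 178
Red = 44


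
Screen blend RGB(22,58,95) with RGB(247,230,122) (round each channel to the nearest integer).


Screen: C = 255 - (255-A)×(255-B)/255, rounded to nearest integer
R: 255 - (255-22)×(255-247)/255 = 255 - 1864/255 ≈ 255 - 7.310 = 247.690 → 248
G: 255 - (255-58)×(255-230)/255 = 255 - 4925/255 ≈ 255 - 19.314 = 235.686 → 236
B: 255 - (255-95)×(255-122)/255 = 255 - 21280/255 ≈ 255 - 83.451 = 171.549 → 172
= RGB(248, 236, 172)


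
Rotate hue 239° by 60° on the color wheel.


New hue = (H + rotation) mod 360
New hue = (239 + 60) mod 360
= 299 mod 360
= 299°


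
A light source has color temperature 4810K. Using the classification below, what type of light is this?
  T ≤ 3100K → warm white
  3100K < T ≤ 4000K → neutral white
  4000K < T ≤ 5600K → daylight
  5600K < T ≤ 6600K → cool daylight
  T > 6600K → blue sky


Temperature: 4810K
4000K < 4810K ≤ 5600K → daylight
Classification: daylight


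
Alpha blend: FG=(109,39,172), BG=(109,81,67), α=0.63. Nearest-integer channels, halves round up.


C = α×F + (1-α)×B, with 1-α = 0.37
R: 0.63×109 + 0.37×109 = 68.67 + 40.33 = 109.00 → 109
G: 0.63×39 + 0.37×81 = 24.57 + 29.97 = 54.54 → 55
B: 0.63×172 + 0.37×67 = 108.36 + 24.79 = 133.15 → 133
= RGB(109, 55, 133)


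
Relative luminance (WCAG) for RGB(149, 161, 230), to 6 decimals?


Linearize each channel (sRGB transfer function): c = v/255; c_lin = c/12.92 if c ≤ 0.04045, else ((c+0.055)/1.055)^2.4
  R: 149/255 ≈ 0.584314 > 0.04045 → ((0.584314+0.055)/1.055)^2.4 ≈ 0.300544
  G: 161/255 ≈ 0.631373 > 0.04045 → ((0.631373+0.055)/1.055)^2.4 ≈ 0.356400
  B: 230/255 ≈ 0.901961 > 0.04045 → ((0.901961+0.055)/1.055)^2.4 ≈ 0.791298
R_lin = 0.300544, G_lin = 0.356400, B_lin = 0.791298
L = 0.2126×R + 0.7152×G + 0.0722×B
L = 0.2126×0.300544 + 0.7152×0.356400 + 0.0722×0.791298
L ≈ 0.375925


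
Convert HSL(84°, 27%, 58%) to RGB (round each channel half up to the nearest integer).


H=84°, S=0.27, L=0.58
C = (1-|2L-1|)×S = (1-|0.16|)×0.27 = 0.2268
H' = H/60 = 84/60 ≈ 1.4000; X = C×(1-|H' mod 2 - 1|) = 0.13608
m = L - C/2 = 0.58 - 0.1134 = 0.4666
Sector ⌊H'⌋ = 1 → (R',G',B') = (0.13608, 0.2268, 0.0)
RGB = ((R'+m)×255, (G'+m)×255, (B'+m)×255) = (153.6834, 176.817, 118.983)
Round half up → RGB(154, 177, 119)


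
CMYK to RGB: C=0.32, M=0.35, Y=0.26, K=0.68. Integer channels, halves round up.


R = 255 × (1-C) × (1-K) = 255 × 0.68 × 0.32 = 55.488 → 55
G = 255 × (1-M) × (1-K) = 255 × 0.65 × 0.32 = 53.04 → 53
B = 255 × (1-Y) × (1-K) = 255 × 0.74 × 0.32 = 60.384 → 60
= RGB(55, 53, 60)


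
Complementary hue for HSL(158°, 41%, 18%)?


Complement = opposite side of color wheel = hue + 180°
H' = (158 + 180) mod 360 = 338°
S and L unchanged.
= HSL(338°, 41%, 18%)


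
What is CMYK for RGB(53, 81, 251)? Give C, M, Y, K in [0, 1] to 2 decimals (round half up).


R'=53/255≈0.2078, G'=81/255≈0.3176, B'=251/255≈0.9843
K = 1 - max(R',G',B') = 1 - 251/255 = 4/255 = 0.01568… → 0.02
(1-R'-K)/(1-K) simplifies to (max-R)/max with max = 251:
C = (251-53)/251 = 198/251 = 0.78884… → 0.79
M = (251-81)/251 = 170/251 = 0.67729… → 0.68
Y = (251-251)/251 = 0/251 = 0 → 0.00
= CMYK(0.79, 0.68, 0.00, 0.02)


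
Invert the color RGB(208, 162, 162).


Invert: (255-R, 255-G, 255-B)
R: 255-208 = 47
G: 255-162 = 93
B: 255-162 = 93
= RGB(47, 93, 93)


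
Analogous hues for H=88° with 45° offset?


Base hue: 88°
Left analog: (88 - 45) mod 360 = 43°
Right analog: (88 + 45) mod 360 = 133°
Analogous hues = 43° and 133°


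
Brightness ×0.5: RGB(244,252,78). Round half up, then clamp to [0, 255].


Multiply each channel by 0.5, round half up, clamp to [0, 255]
R: 244×0.5 = 122
G: 252×0.5 = 126
B: 78×0.5 = 39
= RGB(122, 126, 39)


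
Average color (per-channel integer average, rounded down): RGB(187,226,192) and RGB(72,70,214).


Midpoint: each channel = ⌊(C₁+C₂)/2⌋
R: ⌊(187+72)/2⌋ = 129
G: ⌊(226+70)/2⌋ = 148
B: ⌊(192+214)/2⌋ = 203
= RGB(129, 148, 203)


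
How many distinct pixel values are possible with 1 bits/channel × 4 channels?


Total bits = 1 bits/channel × 4 channels = 4 bits
Distinct pixel values = 2^4
= 16 pixel values


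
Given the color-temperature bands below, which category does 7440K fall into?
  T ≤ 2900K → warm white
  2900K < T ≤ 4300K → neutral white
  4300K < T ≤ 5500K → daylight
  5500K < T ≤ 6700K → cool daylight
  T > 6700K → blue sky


Temperature: 7440K
7440K > 6700K → blue sky
Classification: blue sky


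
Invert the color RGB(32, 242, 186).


Invert: (255-R, 255-G, 255-B)
R: 255-32 = 223
G: 255-242 = 13
B: 255-186 = 69
= RGB(223, 13, 69)


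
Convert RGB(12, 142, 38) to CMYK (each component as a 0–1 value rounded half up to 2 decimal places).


R'=12/255≈0.0471, G'=142/255≈0.5569, B'=38/255≈0.1490
K = 1 - max(R',G',B') = 1 - 142/255 = 113/255 = 0.44313… → 0.44
(1-R'-K)/(1-K) simplifies to (max-R)/max with max = 142:
C = (142-12)/142 = 130/142 = 0.91549… → 0.92
M = (142-142)/142 = 0/142 = 0 → 0.00
Y = (142-38)/142 = 104/142 = 0.73239… → 0.73
= CMYK(0.92, 0.00, 0.73, 0.44)


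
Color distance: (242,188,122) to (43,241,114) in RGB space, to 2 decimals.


d = √[(R₁-R₂)² + (G₁-G₂)² + (B₁-B₂)²]
d = √[(242-43)² + (188-241)² + (122-114)²]
d = √[39601 + 2809 + 64]
d = √42474
d ≈ 206.09


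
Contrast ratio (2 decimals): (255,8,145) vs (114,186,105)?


Linearize each sRGB channel c=v/255: c/12.92 if c ≤ 0.04045 else ((c+0.055)/1.055)^2.4
L = 0.2126×R_lin + 0.7152×G_lin + 0.0722×B_lin
Color 1 (255,8,145):
  R=255: 255/255≈1.0000 > 0.04045 → ((1.0000+0.055)/1.055)^2.4 ≈ 1.00000
  G=8: 8/255≈0.0314 ≤ 0.04045 → 0.0314/12.92 ≈ 0.00243
  B=145: 145/255≈0.5686 > 0.04045 → ((0.5686+0.055)/1.055)^2.4 ≈ 0.28315
  L1 = 0.2126×1.00000 + 0.7152×0.00243 + 0.0722×0.28315 ≈ 0.23478
Color 2 (114,186,105):
  R=114: 114/255≈0.4471 > 0.04045 → ((0.4471+0.055)/1.055)^2.4 ≈ 0.16827
  G=186: 186/255≈0.7294 > 0.04045 → ((0.7294+0.055)/1.055)^2.4 ≈ 0.49102
  B=105: 105/255≈0.4118 > 0.04045 → ((0.4118+0.055)/1.055)^2.4 ≈ 0.14126
  L2 = 0.2126×0.16827 + 0.7152×0.49102 + 0.0722×0.14126 ≈ 0.39715
Lighter = 0.39715, Darker = 0.23478
Ratio = (L_lighter + 0.05) / (L_darker + 0.05)
Ratio = (0.39715 + 0.05) / (0.23478 + 0.05) = 0.44715 / 0.28478 ≈ 1.5702
Ratio ≈ 1.57:1


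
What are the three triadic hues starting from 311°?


Triadic: equally spaced at 120° intervals
H1 = 311°
H2 = (311 + 120) mod 360 = 71°
H3 = (311 + 240) mod 360 = 191°
Triadic = 311°, 71°, 191°


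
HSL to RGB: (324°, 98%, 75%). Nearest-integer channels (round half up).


H=324°, S=0.98, L=0.75
C = (1-|2L-1|)×S = (1-|0.50|)×0.98 = 0.49
H' = H/60 = 324/60 ≈ 5.4000; X = C×(1-|H' mod 2 - 1|) = 0.294
m = L - C/2 = 0.75 - 0.245 = 0.505
Sector ⌊H'⌋ = 5 → (R',G',B') = (0.49, 0.0, 0.294)
RGB = ((R'+m)×255, (G'+m)×255, (B'+m)×255) = (253.725, 128.775, 203.745)
Round half up → RGB(254, 129, 204)


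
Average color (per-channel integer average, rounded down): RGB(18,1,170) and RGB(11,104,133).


Midpoint: each channel = ⌊(C₁+C₂)/2⌋
R: ⌊(18+11)/2⌋ = 14
G: ⌊(1+104)/2⌋ = 52
B: ⌊(170+133)/2⌋ = 151
= RGB(14, 52, 151)


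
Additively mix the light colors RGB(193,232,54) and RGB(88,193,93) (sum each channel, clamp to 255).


Additive: each channel = min(255, C₁+C₂)
R: 193+88 = 281 → 255
G: 232+193 = 425 → 255
B: 54+93 = 147 → 147
= RGB(255, 255, 147)


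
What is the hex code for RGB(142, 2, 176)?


R = 142 → 8E (hex)
G = 2 → 02 (hex)
B = 176 → B0 (hex)
Hex = #8E02B0


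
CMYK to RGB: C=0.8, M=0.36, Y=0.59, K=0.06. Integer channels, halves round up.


R = 255 × (1-C) × (1-K) = 255 × 0.20 × 0.94 = 47.94 → 48
G = 255 × (1-M) × (1-K) = 255 × 0.64 × 0.94 = 153.408 → 153
B = 255 × (1-Y) × (1-K) = 255 × 0.41 × 0.94 = 98.277 → 98
= RGB(48, 153, 98)


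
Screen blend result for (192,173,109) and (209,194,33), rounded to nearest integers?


Screen: C = 255 - (255-A)×(255-B)/255, rounded to nearest integer
R: 255 - (255-192)×(255-209)/255 = 255 - 2898/255 ≈ 255 - 11.365 = 243.635 → 244
G: 255 - (255-173)×(255-194)/255 = 255 - 5002/255 ≈ 255 - 19.616 = 235.384 → 235
B: 255 - (255-109)×(255-33)/255 = 255 - 32412/255 ≈ 255 - 127.106 = 127.894 → 128
= RGB(244, 235, 128)


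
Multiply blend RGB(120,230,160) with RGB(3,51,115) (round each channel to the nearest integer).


Multiply: C = A×B/255, rounded to nearest integer
R: 120×3/255 = 360/255 ≈ 1.412 → 1
G: 230×51/255 = 11730/255 ≈ 46.000 → 46
B: 160×115/255 = 18400/255 ≈ 72.157 → 72
= RGB(1, 46, 72)


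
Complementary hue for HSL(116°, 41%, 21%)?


Complement = opposite side of color wheel = hue + 180°
H' = (116 + 180) mod 360 = 296°
S and L unchanged.
= HSL(296°, 41%, 21%)


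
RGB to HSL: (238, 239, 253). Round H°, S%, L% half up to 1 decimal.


Normalize: R'=238/255≈0.9333, G'=239/255≈0.9373, B'=253/255≈0.9922
Max=253/255, Min=238/255, Δ=Max-Min=15/255
L = (Max+Min)/2 = (253+238)/510 = 491/510 = 0.96274… → L = 96.3%
L > 0.5 → S = Δ/(2-Max-Min) = 15/(510-253-238) = 15/19 = 0.78947… → S = 78.9%
(the 1/255 factors cancel in S and H, so raw channel differences can be used)
Max is B' → H = 60 × ((R-G)/Δ + 4) = 60 × ((238-239)/15 + 4)
  -1/15 + 4 = -0.0666… + 4 = 3.9333…
  H = 60 × 3.9333… = 236° → H = 236.0°
= HSL(236.0°, 78.9%, 96.3%)


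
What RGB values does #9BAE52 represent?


9B → 155 (R)
AE → 174 (G)
52 → 82 (B)
= RGB(155, 174, 82)


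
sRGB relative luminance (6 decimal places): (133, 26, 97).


Linearize each channel (sRGB transfer function): c = v/255; c_lin = c/12.92 if c ≤ 0.04045, else ((c+0.055)/1.055)^2.4
  R: 133/255 ≈ 0.521569 > 0.04045 → ((0.521569+0.055)/1.055)^2.4 ≈ 0.234551
  G: 26/255 ≈ 0.101961 > 0.04045 → ((0.101961+0.055)/1.055)^2.4 ≈ 0.010330
  B: 97/255 ≈ 0.380392 > 0.04045 → ((0.380392+0.055)/1.055)^2.4 ≈ 0.119538
R_lin = 0.234551, G_lin = 0.010330, B_lin = 0.119538
L = 0.2126×R + 0.7152×G + 0.0722×B
L = 0.2126×0.234551 + 0.7152×0.010330 + 0.0722×0.119538
L ≈ 0.065884


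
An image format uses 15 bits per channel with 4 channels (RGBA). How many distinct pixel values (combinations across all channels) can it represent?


Total bits = 15 bits/channel × 4 channels = 60 bits
Distinct pixel values = 2^60
= 1,152,921,504,606,846,976 pixel values


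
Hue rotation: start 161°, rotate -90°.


New hue = (H + rotation) mod 360
New hue = (161 -90) mod 360
= 71 mod 360
= 71°


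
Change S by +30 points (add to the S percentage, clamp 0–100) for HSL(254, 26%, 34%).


Original S = 26%
Adjustment = +30 percentage points
New S = 26 + (30) = 56
Clamp to [0, 100] → 56
= HSL(254°, 56%, 34%)


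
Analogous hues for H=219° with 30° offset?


Base hue: 219°
Left analog: (219 - 30) mod 360 = 189°
Right analog: (219 + 30) mod 360 = 249°
Analogous hues = 189° and 249°


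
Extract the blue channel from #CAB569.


Color: #CAB569
R = CA = 202
G = B5 = 181
B = 69 = 105
Blue = 105


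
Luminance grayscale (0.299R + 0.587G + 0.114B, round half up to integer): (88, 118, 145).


Gray = 0.299×R + 0.587×G + 0.114×B
Gray = 0.299×88 + 0.587×118 + 0.114×145
Gray = 26.312 + 69.266 + 16.530
Gray = 112.108 → round half up → 112
Gray = 112


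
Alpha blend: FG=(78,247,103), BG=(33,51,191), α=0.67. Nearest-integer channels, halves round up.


C = α×F + (1-α)×B, with 1-α = 0.33
R: 0.67×78 + 0.33×33 = 52.26 + 10.89 = 63.15 → 63
G: 0.67×247 + 0.33×51 = 165.49 + 16.83 = 182.32 → 182
B: 0.67×103 + 0.33×191 = 69.01 + 63.03 = 132.04 → 132
= RGB(63, 182, 132)


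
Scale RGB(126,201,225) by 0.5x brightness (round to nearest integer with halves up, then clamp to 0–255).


Multiply each channel by 0.5, round half up, clamp to [0, 255]
R: 126×0.5 = 63
G: 201×0.5 = 100.5 → round → 101
B: 225×0.5 = 112.5 → round → 113
= RGB(63, 101, 113)


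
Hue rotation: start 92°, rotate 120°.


New hue = (H + rotation) mod 360
New hue = (92 + 120) mod 360
= 212 mod 360
= 212°


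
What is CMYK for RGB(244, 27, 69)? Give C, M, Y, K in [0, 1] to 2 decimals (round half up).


R'=244/255≈0.9569, G'=27/255≈0.1059, B'=69/255≈0.2706
K = 1 - max(R',G',B') = 1 - 244/255 = 11/255 = 0.04313… → 0.04
(1-R'-K)/(1-K) simplifies to (max-R)/max with max = 244:
C = (244-244)/244 = 0/244 = 0 → 0.00
M = (244-27)/244 = 217/244 = 0.88934… → 0.89
Y = (244-69)/244 = 175/244 = 0.71721… → 0.72
= CMYK(0.00, 0.89, 0.72, 0.04)


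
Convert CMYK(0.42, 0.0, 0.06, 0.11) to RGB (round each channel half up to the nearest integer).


R = 255 × (1-C) × (1-K) = 255 × 0.58 × 0.89 = 131.631 → 132
G = 255 × (1-M) × (1-K) = 255 × 1.00 × 0.89 = 226.95 → 227
B = 255 × (1-Y) × (1-K) = 255 × 0.94 × 0.89 = 213.333 → 213
= RGB(132, 227, 213)


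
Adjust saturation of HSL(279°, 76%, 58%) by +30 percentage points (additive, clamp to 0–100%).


Original S = 76%
Adjustment = +30 percentage points
New S = 76 + (30) = 106
Clamp to [0, 100] → 100
= HSL(279°, 100%, 58%)


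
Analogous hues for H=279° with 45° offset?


Base hue: 279°
Left analog: (279 - 45) mod 360 = 234°
Right analog: (279 + 45) mod 360 = 324°
Analogous hues = 234° and 324°


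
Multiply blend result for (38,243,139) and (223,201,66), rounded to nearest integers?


Multiply: C = A×B/255, rounded to nearest integer
R: 38×223/255 = 8474/255 ≈ 33.231 → 33
G: 243×201/255 = 48843/255 ≈ 191.541 → 192
B: 139×66/255 = 9174/255 ≈ 35.976 → 36
= RGB(33, 192, 36)


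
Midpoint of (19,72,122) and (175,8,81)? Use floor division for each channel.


Midpoint: each channel = ⌊(C₁+C₂)/2⌋
R: ⌊(19+175)/2⌋ = 97
G: ⌊(72+8)/2⌋ = 40
B: ⌊(122+81)/2⌋ = 101
= RGB(97, 40, 101)


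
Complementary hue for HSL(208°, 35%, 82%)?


Complement = opposite side of color wheel = hue + 180°
H' = (208 + 180) mod 360 = 28°
S and L unchanged.
= HSL(28°, 35%, 82%)


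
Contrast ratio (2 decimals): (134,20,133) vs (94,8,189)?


Linearize each sRGB channel c=v/255: c/12.92 if c ≤ 0.04045 else ((c+0.055)/1.055)^2.4
L = 0.2126×R_lin + 0.7152×G_lin + 0.0722×B_lin
Color 1 (134,20,133):
  R=134: 134/255≈0.5255 > 0.04045 → ((0.5255+0.055)/1.055)^2.4 ≈ 0.23840
  G=20: 20/255≈0.0784 > 0.04045 → ((0.0784+0.055)/1.055)^2.4 ≈ 0.00700
  B=133: 133/255≈0.5216 > 0.04045 → ((0.5216+0.055)/1.055)^2.4 ≈ 0.23455
  L1 = 0.2126×0.23840 + 0.7152×0.00700 + 0.0722×0.23455 ≈ 0.07262
Color 2 (94,8,189):
  R=94: 94/255≈0.3686 > 0.04045 → ((0.3686+0.055)/1.055)^2.4 ≈ 0.11193
  G=8: 8/255≈0.0314 ≤ 0.04045 → 0.0314/12.92 ≈ 0.00243
  B=189: 189/255≈0.7412 > 0.04045 → ((0.7412+0.055)/1.055)^2.4 ≈ 0.50888
  L2 = 0.2126×0.11193 + 0.7152×0.00243 + 0.0722×0.50888 ≈ 0.06227
Lighter = 0.07262, Darker = 0.06227
Ratio = (L_lighter + 0.05) / (L_darker + 0.05)
Ratio = (0.07262 + 0.05) / (0.06227 + 0.05) = 0.12262 / 0.11227 ≈ 1.0922
Ratio ≈ 1.09:1


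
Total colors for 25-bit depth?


Colors = 2^bits = 2^25
= 33,554,432 colors


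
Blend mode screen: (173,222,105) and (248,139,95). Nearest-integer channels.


Screen: C = 255 - (255-A)×(255-B)/255, rounded to nearest integer
R: 255 - (255-173)×(255-248)/255 = 255 - 574/255 ≈ 255 - 2.251 = 252.749 → 253
G: 255 - (255-222)×(255-139)/255 = 255 - 3828/255 ≈ 255 - 15.012 = 239.988 → 240
B: 255 - (255-105)×(255-95)/255 = 255 - 24000/255 ≈ 255 - 94.118 = 160.882 → 161
= RGB(253, 240, 161)


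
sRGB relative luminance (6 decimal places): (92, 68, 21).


Linearize each channel (sRGB transfer function): c = v/255; c_lin = c/12.92 if c ≤ 0.04045, else ((c+0.055)/1.055)^2.4
  R: 92/255 ≈ 0.360784 > 0.04045 → ((0.360784+0.055)/1.055)^2.4 ≈ 0.107023
  G: 68/255 ≈ 0.266667 > 0.04045 → ((0.266667+0.055)/1.055)^2.4 ≈ 0.057805
  B: 21/255 ≈ 0.082353 > 0.04045 → ((0.082353+0.055)/1.055)^2.4 ≈ 0.007499
R_lin = 0.107023, G_lin = 0.057805, B_lin = 0.007499
L = 0.2126×R + 0.7152×G + 0.0722×B
L = 0.2126×0.107023 + 0.7152×0.057805 + 0.0722×0.007499
L ≈ 0.064637


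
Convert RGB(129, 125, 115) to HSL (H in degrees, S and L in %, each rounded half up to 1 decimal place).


Normalize: R'=129/255≈0.5059, G'=125/255≈0.4902, B'=115/255≈0.4510
Max=129/255, Min=115/255, Δ=Max-Min=14/255
L = (Max+Min)/2 = (129+115)/510 = 244/510 = 0.47843… → L = 47.8%
L ≤ 0.5 → S = Δ/(Max+Min) = 14/(129+115) = 14/244 = 0.05737… → S = 5.7%
(the 1/255 factors cancel in S and H, so raw channel differences can be used)
Max is R' → H = 60 × (((G-B)/Δ) mod 6) = 60 × (((125-115)/14) mod 6)
  10/14 = 0.7142…
  H = 60 × 0.7142… = 42.857…° → H = 42.9°
= HSL(42.9°, 5.7%, 47.8%)


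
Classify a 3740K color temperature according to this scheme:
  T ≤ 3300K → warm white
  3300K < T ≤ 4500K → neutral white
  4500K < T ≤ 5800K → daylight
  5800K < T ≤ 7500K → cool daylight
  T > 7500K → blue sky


Temperature: 3740K
3300K < 3740K ≤ 4500K → neutral white
Classification: neutral white


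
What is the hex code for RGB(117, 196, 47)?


R = 117 → 75 (hex)
G = 196 → C4 (hex)
B = 47 → 2F (hex)
Hex = #75C42F


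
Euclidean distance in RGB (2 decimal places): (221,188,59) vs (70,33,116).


d = √[(R₁-R₂)² + (G₁-G₂)² + (B₁-B₂)²]
d = √[(221-70)² + (188-33)² + (59-116)²]
d = √[22801 + 24025 + 3249]
d = √50075
d ≈ 223.77


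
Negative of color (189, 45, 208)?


Invert: (255-R, 255-G, 255-B)
R: 255-189 = 66
G: 255-45 = 210
B: 255-208 = 47
= RGB(66, 210, 47)


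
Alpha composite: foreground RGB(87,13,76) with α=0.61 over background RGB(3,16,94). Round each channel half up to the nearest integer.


C = α×F + (1-α)×B, with 1-α = 0.39
R: 0.61×87 + 0.39×3 = 53.07 + 1.17 = 54.24 → 54
G: 0.61×13 + 0.39×16 = 7.93 + 6.24 = 14.17 → 14
B: 0.61×76 + 0.39×94 = 46.36 + 36.66 = 83.02 → 83
= RGB(54, 14, 83)


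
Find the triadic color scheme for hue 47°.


Triadic: equally spaced at 120° intervals
H1 = 47°
H2 = (47 + 120) mod 360 = 167°
H3 = (47 + 240) mod 360 = 287°
Triadic = 47°, 167°, 287°


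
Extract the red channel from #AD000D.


Color: #AD000D
R = AD = 173
G = 00 = 0
B = 0D = 13
Red = 173


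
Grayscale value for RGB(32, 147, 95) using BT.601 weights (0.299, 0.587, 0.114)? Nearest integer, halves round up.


Gray = 0.299×R + 0.587×G + 0.114×B
Gray = 0.299×32 + 0.587×147 + 0.114×95
Gray = 9.568 + 86.289 + 10.830
Gray = 106.687 → round half up → 107
Gray = 107


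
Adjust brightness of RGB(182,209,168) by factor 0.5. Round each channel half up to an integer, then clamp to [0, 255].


Multiply each channel by 0.5, round half up, clamp to [0, 255]
R: 182×0.5 = 91
G: 209×0.5 = 104.5 → round → 105
B: 168×0.5 = 84
= RGB(91, 105, 84)


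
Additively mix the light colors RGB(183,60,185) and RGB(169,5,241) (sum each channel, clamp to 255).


Additive: each channel = min(255, C₁+C₂)
R: 183+169 = 352 → 255
G: 60+5 = 65 → 65
B: 185+241 = 426 → 255
= RGB(255, 65, 255)


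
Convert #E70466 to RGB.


E7 → 231 (R)
04 → 4 (G)
66 → 102 (B)
= RGB(231, 4, 102)


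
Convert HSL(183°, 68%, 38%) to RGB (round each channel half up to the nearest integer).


H=183°, S=0.68, L=0.38
C = (1-|2L-1|)×S = (1-|-0.24|)×0.68 = 0.5168
H' = H/60 = 183/60 ≈ 3.0500; X = C×(1-|H' mod 2 - 1|) = 0.49096
m = L - C/2 = 0.38 - 0.2584 = 0.1216
Sector ⌊H'⌋ = 3 → (R',G',B') = (0.0, 0.49096, 0.5168)
RGB = ((R'+m)×255, (G'+m)×255, (B'+m)×255) = (31.008, 156.2028, 162.792)
Round half up → RGB(31, 156, 163)


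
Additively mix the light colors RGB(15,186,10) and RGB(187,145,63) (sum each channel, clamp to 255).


Additive: each channel = min(255, C₁+C₂)
R: 15+187 = 202 → 202
G: 186+145 = 331 → 255
B: 10+63 = 73 → 73
= RGB(202, 255, 73)


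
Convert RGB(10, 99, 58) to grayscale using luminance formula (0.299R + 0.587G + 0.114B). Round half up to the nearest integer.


Gray = 0.299×R + 0.587×G + 0.114×B
Gray = 0.299×10 + 0.587×99 + 0.114×58
Gray = 2.990 + 58.113 + 6.612
Gray = 67.715 → round half up → 68
Gray = 68


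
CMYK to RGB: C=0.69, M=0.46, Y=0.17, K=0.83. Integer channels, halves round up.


R = 255 × (1-C) × (1-K) = 255 × 0.31 × 0.17 = 13.4385 → 13
G = 255 × (1-M) × (1-K) = 255 × 0.54 × 0.17 = 23.409 → 23
B = 255 × (1-Y) × (1-K) = 255 × 0.83 × 0.17 = 35.9805 → 36
= RGB(13, 23, 36)


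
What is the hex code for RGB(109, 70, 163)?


R = 109 → 6D (hex)
G = 70 → 46 (hex)
B = 163 → A3 (hex)
Hex = #6D46A3


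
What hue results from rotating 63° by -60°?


New hue = (H + rotation) mod 360
New hue = (63 -60) mod 360
= 3 mod 360
= 3°


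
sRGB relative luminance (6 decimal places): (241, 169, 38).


Linearize each channel (sRGB transfer function): c = v/255; c_lin = c/12.92 if c ≤ 0.04045, else ((c+0.055)/1.055)^2.4
  R: 241/255 ≈ 0.945098 > 0.04045 → ((0.945098+0.055)/1.055)^2.4 ≈ 0.879622
  G: 169/255 ≈ 0.662745 > 0.04045 → ((0.662745+0.055)/1.055)^2.4 ≈ 0.396755
  B: 38/255 ≈ 0.149020 > 0.04045 → ((0.149020+0.055)/1.055)^2.4 ≈ 0.019382
R_lin = 0.879622, G_lin = 0.396755, B_lin = 0.019382
L = 0.2126×R + 0.7152×G + 0.0722×B
L = 0.2126×0.879622 + 0.7152×0.396755 + 0.0722×0.019382
L ≈ 0.472166


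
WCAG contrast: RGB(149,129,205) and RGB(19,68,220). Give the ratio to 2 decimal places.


Linearize each sRGB channel c=v/255: c/12.92 if c ≤ 0.04045 else ((c+0.055)/1.055)^2.4
L = 0.2126×R_lin + 0.7152×G_lin + 0.0722×B_lin
Color 1 (149,129,205):
  R=149: 149/255≈0.5843 > 0.04045 → ((0.5843+0.055)/1.055)^2.4 ≈ 0.30054
  G=129: 129/255≈0.5059 > 0.04045 → ((0.5059+0.055)/1.055)^2.4 ≈ 0.21953
  B=205: 205/255≈0.8039 > 0.04045 → ((0.8039+0.055)/1.055)^2.4 ≈ 0.61050
  L1 = 0.2126×0.30054 + 0.7152×0.21953 + 0.0722×0.61050 ≈ 0.26498
Color 2 (19,68,220):
  R=19: 19/255≈0.0745 > 0.04045 → ((0.0745+0.055)/1.055)^2.4 ≈ 0.00651
  G=68: 68/255≈0.2667 > 0.04045 → ((0.2667+0.055)/1.055)^2.4 ≈ 0.05781
  B=220: 220/255≈0.8627 > 0.04045 → ((0.8627+0.055)/1.055)^2.4 ≈ 0.71569
  L2 = 0.2126×0.00651 + 0.7152×0.05781 + 0.0722×0.71569 ≈ 0.09440
Lighter = 0.26498, Darker = 0.09440
Ratio = (L_lighter + 0.05) / (L_darker + 0.05)
Ratio = (0.26498 + 0.05) / (0.09440 + 0.05) = 0.31498 / 0.14440 ≈ 2.1813
Ratio ≈ 2.18:1
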